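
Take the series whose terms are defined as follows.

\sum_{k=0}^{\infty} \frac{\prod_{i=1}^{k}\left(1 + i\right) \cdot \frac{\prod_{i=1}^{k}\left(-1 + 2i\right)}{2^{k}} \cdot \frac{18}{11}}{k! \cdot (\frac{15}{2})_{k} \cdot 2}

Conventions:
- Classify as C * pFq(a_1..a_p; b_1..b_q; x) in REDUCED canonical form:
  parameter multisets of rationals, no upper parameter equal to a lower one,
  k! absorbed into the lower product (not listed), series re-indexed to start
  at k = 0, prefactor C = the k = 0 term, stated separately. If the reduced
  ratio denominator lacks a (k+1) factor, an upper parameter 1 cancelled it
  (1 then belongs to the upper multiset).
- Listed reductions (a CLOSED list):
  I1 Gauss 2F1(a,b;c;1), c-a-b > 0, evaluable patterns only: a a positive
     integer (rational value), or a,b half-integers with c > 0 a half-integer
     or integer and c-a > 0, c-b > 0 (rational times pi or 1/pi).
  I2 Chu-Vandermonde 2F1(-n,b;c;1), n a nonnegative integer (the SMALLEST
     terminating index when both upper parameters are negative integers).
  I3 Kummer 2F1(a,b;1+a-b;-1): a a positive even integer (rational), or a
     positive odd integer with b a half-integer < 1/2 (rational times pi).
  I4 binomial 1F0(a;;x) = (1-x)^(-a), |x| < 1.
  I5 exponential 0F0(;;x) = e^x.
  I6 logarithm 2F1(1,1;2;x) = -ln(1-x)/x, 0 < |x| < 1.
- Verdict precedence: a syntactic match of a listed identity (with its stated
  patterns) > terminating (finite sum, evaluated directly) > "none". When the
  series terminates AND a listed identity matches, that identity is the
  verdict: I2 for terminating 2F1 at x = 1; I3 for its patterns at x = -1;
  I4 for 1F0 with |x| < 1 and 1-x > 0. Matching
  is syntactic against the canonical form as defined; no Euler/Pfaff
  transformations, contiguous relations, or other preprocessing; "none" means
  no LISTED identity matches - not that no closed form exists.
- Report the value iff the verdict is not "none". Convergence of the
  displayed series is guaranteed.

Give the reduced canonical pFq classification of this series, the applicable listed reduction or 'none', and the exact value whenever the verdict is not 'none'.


Key observation: with t_0 = \frac{9}{11}, the constant factors (C = 9/11) combine into one prefactor.
Adjacent-term ratio: r(k) = 1 * (k+\frac{1}{2}) (k+2) / [(k+\frac{15}{2}) (k+1)] - poly over poly, x = 1 from leading terms; C = \frac{9}{11} at k = 0.

Canonical form: C = \frac{9}{11} times 2F1 with upper {\frac{1}{2}, 2}, lower {\frac{15}{2}}, x = 1. Verdict: the Gauss summation I1 matches (x = 1: the Gamma ratio telescopes since c-a-b = 5 > 0 and a = 2 in Z>0). Value: \frac{39}{40}.


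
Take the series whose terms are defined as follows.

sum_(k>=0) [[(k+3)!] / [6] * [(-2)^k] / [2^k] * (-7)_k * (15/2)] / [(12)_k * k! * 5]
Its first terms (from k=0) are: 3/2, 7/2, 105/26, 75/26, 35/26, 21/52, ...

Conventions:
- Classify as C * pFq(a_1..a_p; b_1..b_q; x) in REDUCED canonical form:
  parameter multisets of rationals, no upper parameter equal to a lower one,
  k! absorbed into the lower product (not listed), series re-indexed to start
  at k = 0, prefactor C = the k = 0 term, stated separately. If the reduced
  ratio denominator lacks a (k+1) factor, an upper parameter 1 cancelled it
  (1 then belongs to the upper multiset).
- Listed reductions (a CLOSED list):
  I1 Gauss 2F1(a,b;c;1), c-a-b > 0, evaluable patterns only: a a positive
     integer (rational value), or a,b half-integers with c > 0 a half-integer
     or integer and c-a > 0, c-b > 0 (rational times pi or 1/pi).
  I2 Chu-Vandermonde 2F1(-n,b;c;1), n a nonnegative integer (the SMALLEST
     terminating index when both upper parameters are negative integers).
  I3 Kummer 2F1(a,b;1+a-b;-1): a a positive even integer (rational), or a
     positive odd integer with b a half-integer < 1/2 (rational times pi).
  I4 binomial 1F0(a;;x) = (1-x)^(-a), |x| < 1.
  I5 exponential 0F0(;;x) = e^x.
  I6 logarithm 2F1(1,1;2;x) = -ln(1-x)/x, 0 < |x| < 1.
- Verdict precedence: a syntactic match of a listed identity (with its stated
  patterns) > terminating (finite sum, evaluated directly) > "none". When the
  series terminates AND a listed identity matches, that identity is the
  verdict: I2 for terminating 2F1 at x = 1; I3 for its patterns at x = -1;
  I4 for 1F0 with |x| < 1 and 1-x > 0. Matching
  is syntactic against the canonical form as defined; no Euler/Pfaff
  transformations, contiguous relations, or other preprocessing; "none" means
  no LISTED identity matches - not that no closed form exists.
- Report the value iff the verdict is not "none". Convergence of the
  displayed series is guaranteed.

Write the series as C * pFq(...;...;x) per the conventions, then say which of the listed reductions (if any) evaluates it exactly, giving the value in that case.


The series (x = -1) is 2F1: upper {-7, 4}, lower {12}, prefactor 3/2. Verdict: this is Kummer's theorem (I3) (x = -1; c = 12 equals 1+a-b for upper {-7, 4}: listed pattern). Hence: 55/4.

Structural cue: from the first term 3/2: the factorial ratio (C = 3/2) (k+a-1)!/(a-1)! is a rising factorial (a)_k.
Consecutive-term ratio: r(k) = (-1) * (k-7) (k+4) / [(k+12) (k+1)] ; factor over Q: parameters, x = (-1), and C = 3/2.


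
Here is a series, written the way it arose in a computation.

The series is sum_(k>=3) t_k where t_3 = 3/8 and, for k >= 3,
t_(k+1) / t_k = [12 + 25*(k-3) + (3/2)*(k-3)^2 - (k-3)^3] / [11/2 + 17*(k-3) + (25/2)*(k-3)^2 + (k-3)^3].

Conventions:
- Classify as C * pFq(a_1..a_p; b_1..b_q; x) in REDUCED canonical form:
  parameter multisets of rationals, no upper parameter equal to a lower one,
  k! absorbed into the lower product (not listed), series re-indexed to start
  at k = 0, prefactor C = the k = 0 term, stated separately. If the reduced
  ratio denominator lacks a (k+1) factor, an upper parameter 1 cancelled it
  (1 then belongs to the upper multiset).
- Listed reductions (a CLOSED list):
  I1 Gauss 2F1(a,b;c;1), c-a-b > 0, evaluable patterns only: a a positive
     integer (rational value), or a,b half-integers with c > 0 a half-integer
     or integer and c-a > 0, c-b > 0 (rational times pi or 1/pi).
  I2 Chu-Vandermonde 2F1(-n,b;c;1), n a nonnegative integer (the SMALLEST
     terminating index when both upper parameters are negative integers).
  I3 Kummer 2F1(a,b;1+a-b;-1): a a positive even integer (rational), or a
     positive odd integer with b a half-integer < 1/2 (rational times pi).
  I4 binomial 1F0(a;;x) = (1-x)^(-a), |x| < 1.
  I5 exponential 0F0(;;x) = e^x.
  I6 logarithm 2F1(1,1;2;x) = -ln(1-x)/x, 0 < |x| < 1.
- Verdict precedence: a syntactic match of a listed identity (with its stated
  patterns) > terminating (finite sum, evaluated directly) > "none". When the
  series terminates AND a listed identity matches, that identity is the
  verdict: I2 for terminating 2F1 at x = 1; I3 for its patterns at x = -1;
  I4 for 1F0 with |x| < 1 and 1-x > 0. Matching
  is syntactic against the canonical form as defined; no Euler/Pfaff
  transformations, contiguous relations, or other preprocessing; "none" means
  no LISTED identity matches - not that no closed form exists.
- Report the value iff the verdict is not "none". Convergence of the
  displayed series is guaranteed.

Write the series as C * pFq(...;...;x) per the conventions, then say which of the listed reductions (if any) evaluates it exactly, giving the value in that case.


Prefactor 3/8, argument -1: 2F1 with upper {-6, 4} over lower {11}. Verdict at x = -1: the Kummer evaluation I3 matches (x = -1; c = 11 equals 1+a-b for upper {-6, 4}: listed pattern). Value: 45/16.

Key step: t_0 = 3/8 here, and cancel k + 1/2 from the displayed ratio first; then C = 3/8.
Term ratio: r(k) = (-1) * (k-6) (k+4) / [(k+11) (k+1)] - rational; roots negated = parameters, x = (-1), C = 3/8.


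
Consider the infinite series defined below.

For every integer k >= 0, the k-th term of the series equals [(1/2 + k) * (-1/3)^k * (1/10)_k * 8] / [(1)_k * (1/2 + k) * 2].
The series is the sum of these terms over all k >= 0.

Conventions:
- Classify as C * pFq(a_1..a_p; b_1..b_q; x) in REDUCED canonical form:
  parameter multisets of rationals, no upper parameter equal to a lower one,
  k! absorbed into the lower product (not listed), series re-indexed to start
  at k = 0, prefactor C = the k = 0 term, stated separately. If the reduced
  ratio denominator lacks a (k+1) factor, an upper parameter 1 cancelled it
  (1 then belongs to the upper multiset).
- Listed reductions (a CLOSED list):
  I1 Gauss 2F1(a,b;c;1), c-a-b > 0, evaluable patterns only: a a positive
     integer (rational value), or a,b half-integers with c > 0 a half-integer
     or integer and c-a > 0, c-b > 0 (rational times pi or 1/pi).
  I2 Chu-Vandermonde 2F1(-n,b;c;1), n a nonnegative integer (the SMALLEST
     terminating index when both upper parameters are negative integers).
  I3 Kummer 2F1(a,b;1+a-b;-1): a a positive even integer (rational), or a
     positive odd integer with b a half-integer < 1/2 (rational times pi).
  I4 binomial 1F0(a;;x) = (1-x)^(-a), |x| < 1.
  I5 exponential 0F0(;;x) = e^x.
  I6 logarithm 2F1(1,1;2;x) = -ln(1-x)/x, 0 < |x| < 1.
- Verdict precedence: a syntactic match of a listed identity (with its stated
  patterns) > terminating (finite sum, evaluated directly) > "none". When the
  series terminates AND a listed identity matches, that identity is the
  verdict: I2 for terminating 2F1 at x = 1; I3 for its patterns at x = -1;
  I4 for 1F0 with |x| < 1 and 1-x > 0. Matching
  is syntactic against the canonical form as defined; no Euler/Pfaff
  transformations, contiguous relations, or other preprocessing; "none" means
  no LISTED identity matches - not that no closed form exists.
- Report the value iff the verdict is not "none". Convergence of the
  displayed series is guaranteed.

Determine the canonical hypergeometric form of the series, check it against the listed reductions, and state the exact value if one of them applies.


Structural cue: t_0 = 4 here, and the constant factors (C = 4, x = -1/3) combine into one prefactor.
Adjacent-term ratio: r(k) = (-1/3) * (k+1/10) / [(k+1)] ; factor over Q: parameters, x = (-1/3), and C = 4.

This is 4 * 1F0(1/10; -; -1/3) in reduced canonical form. Verdict: this is the I4 binomial reduction (the 1F0 binomial series: exponent -1/10, x = -1/3). Value: 4 * (4/3)^(-1/10).


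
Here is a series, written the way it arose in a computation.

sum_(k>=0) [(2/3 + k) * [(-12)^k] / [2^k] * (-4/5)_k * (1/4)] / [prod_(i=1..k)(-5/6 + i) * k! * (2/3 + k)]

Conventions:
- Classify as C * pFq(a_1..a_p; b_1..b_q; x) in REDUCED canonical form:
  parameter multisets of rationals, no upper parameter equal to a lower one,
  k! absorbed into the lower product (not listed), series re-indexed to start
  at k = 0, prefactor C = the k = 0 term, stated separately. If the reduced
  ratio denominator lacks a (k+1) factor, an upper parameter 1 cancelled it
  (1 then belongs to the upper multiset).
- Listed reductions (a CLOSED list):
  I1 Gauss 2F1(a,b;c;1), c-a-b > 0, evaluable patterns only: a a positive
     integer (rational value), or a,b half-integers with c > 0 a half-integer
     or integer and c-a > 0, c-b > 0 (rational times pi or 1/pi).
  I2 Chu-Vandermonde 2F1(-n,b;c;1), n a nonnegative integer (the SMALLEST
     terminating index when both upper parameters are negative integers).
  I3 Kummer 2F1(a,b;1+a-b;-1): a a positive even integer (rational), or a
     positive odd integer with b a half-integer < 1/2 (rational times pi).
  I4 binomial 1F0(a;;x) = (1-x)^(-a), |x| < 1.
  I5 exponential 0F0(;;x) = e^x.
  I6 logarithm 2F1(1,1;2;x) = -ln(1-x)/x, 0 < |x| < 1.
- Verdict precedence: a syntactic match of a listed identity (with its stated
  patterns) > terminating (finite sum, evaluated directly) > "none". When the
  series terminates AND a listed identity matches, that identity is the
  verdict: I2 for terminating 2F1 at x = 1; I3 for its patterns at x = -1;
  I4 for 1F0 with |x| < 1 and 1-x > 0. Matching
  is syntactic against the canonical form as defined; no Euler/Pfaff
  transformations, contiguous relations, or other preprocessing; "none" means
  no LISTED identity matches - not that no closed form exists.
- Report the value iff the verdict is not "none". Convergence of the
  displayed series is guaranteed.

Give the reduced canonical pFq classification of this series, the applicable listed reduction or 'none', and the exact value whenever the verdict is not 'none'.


This is 1/4 * 1F1(-4/5; 1/6; -6) in reduced canonical form. Verdict: none - this 1F1 at x = -6 matches no listed pattern, and upper {-4/5} holds no stopper.

The tell: x = (-6) and the lower running product (C = 1/4) is a rising factorial.
Adjacent-term ratio: r(k) = (-6) * (k-4/5) / [(k+1/6) (k+1)] - rational in k. x = (-6); t_0 = 1/4; negate the roots.


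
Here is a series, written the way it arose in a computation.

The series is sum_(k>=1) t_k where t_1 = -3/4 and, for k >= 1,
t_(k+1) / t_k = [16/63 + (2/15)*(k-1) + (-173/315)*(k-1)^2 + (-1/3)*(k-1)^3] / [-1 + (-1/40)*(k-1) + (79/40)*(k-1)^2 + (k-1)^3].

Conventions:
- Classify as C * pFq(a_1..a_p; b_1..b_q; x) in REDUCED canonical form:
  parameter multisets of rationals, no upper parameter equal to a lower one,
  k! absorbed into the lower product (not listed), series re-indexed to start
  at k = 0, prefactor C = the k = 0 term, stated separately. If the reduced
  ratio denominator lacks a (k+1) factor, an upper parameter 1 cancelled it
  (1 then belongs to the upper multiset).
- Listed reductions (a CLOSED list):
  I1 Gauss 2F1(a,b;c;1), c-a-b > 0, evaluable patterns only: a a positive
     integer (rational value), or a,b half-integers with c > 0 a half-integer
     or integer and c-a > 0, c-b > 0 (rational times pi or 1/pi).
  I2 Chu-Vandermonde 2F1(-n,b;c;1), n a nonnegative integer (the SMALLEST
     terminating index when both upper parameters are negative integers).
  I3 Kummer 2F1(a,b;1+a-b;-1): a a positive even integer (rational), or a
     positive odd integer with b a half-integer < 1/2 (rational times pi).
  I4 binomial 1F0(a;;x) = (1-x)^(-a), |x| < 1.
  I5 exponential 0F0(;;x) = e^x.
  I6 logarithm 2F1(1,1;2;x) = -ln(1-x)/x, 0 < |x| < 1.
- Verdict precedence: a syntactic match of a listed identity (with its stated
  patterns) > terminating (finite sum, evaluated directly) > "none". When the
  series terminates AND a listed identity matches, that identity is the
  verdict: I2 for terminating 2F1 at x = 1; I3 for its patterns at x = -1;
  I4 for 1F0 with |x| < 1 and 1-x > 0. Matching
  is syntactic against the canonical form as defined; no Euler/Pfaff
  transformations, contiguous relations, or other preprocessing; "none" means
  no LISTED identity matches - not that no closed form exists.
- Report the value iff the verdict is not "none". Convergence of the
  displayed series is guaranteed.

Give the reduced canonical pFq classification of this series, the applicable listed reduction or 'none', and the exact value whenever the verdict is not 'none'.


The tell: with t_0 = -3/4, roots of the ratio polynomials (prefactor -3/4) are the negated parameters.
Step ratio: r(k) = (-1/3) * (k-2/3) (k+5/7) / [(k-5/8) (k+1)] - rational in k. x = (-1/3); t_0 = -3/4; negate the roots.

x = -1/3 here; the reduced form reads 2F1, upper {-2/3, 5/7}, lower {-5/8}, C = -3/4. Verdict: no listed reduction: x = -1/3 and upper {-2/3, 5/7} fail every I1-I6 pattern.


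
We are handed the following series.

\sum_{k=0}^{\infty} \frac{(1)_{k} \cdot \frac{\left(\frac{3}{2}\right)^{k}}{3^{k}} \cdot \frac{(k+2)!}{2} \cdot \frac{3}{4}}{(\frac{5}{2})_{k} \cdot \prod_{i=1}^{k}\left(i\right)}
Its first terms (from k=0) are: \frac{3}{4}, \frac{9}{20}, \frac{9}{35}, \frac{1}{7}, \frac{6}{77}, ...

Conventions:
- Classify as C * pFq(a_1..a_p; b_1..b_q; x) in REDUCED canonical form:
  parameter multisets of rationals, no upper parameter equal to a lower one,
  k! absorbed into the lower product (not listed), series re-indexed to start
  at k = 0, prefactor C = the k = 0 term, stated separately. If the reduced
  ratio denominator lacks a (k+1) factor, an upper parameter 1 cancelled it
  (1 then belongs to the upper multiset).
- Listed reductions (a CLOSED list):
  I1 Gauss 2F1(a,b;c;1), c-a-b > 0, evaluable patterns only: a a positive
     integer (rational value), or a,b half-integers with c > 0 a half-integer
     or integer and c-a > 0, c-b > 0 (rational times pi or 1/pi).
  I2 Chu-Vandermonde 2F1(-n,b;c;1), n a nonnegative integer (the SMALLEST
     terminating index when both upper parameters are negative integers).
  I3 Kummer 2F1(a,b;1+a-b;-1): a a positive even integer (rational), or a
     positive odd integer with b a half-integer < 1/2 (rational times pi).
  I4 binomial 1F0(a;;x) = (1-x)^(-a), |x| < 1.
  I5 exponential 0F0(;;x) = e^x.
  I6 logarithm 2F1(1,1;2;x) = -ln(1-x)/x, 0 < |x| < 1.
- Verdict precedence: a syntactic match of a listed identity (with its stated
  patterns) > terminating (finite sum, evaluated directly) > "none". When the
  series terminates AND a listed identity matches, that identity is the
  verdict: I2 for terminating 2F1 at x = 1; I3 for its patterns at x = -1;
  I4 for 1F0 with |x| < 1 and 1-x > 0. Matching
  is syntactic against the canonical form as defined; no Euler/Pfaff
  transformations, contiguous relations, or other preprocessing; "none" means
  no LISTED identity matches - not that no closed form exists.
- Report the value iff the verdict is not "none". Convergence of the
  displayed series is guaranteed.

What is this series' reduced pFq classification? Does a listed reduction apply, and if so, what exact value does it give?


Prefactor \frac{3}{4}, argument \frac{1}{2}: 2F1 with upper {1, 3} over lower {\frac{5}{2}}. Verdict: none here - no I1-I6 shape fits x = \frac{1}{2} with lower {\frac{5}{2}}.

Key observation: x = \frac{1}{2} and the factorial ratio (prefactor 3/4) (k+a-1)!/(a-1)! is a rising factorial (a)_k.
Consecutive-term ratio: r(k) = \frac{1}{2} * (k+1) (k+3) / [(k+\frac{5}{2}) (k+1)] - rational; roots negated = parameters, x = \frac{1}{2}, C = \frac{3}{4}.


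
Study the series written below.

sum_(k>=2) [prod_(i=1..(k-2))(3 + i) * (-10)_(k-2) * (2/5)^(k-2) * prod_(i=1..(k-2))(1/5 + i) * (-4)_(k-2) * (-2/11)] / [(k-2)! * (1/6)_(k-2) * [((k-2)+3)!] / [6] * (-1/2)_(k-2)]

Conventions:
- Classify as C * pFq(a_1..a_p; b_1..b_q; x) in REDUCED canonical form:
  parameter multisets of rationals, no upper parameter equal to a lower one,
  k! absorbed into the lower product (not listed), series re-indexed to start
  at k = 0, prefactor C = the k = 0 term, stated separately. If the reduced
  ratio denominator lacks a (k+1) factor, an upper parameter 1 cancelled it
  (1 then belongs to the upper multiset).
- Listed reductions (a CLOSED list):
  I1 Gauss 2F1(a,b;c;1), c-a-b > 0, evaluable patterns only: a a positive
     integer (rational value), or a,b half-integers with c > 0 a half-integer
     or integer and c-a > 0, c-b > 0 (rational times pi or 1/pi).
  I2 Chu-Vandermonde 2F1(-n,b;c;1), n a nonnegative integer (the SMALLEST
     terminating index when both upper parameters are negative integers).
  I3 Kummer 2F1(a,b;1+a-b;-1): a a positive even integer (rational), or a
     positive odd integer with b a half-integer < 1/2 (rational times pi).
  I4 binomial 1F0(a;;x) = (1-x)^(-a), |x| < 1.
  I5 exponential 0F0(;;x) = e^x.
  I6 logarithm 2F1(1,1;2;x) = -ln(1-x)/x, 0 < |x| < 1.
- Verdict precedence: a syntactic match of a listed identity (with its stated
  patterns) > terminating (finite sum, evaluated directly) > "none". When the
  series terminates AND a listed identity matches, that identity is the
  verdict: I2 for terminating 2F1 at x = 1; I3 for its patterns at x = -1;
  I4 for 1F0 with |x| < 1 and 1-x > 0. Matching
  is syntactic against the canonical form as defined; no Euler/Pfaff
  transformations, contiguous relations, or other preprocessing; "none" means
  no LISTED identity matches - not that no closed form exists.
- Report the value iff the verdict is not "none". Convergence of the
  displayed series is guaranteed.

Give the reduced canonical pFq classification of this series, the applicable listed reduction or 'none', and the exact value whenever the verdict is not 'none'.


Canonical form: C = -2/11 times 3F2 with upper {-10, -4, 6/5}, lower {-1/2, 1/6}, x = 2/5. Verdict: terminating. With -4 upstairs the series is a 5-term polynomial sum; evaluated term by term. Sum: 24905810341822/7429296875.

The tell: with t_0 = -2/11, the parameter 4 appears in both the upper and lower lists and cancels.
Ratio: r(k) = (2/5) * (k-10) (k-4) (k+6/5) / [(k-1/2) (k+1/6) (k+1)] ; factor over Q: parameters, x = (2/5), and C = -2/11.


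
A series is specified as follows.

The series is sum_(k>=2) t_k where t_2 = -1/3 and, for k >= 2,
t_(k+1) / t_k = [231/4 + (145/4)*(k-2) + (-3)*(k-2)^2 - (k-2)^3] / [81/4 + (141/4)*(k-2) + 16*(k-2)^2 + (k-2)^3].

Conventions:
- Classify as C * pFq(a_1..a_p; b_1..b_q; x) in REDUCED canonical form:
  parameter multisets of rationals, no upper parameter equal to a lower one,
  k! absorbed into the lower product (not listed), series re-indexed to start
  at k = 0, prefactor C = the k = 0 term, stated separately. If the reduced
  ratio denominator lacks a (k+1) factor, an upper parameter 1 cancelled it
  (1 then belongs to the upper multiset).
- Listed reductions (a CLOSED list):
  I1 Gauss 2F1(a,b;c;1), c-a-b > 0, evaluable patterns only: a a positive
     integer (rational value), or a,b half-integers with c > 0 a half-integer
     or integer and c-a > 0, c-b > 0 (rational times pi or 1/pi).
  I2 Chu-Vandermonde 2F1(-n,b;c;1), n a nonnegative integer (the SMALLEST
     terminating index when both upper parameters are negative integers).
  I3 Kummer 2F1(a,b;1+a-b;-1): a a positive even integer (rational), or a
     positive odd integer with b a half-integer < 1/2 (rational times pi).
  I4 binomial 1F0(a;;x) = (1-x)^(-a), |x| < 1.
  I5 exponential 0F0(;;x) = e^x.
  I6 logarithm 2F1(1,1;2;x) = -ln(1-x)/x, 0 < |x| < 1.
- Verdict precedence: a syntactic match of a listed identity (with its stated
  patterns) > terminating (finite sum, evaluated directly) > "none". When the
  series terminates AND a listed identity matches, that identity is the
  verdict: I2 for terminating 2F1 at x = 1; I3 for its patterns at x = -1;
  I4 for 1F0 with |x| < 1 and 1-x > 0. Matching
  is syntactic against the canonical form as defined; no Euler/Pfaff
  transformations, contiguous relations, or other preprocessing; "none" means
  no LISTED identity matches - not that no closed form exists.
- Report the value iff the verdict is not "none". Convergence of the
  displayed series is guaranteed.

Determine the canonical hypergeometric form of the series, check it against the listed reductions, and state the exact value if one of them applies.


The tell: x = (-1) and the expanded ratio factors over Q; prefactor -1/3, roots give parameters.
Adjacent-term ratio: r(k) = (-1) * (k-11/2) (k+7) / [(k+27/2) (k+1)] ; factor over Q: parameters, x = (-1), and C = -1/3.

With C = -1/3: the canonical form is 2F1(-11/2, 7; 27/2; -1). Verdict: Kummer (I3) fires (x = -1; c = 27/2 equals 1+a-b for upper {-11/2, 7}: listed pattern). Value: (-929553625/805306368) * pi.


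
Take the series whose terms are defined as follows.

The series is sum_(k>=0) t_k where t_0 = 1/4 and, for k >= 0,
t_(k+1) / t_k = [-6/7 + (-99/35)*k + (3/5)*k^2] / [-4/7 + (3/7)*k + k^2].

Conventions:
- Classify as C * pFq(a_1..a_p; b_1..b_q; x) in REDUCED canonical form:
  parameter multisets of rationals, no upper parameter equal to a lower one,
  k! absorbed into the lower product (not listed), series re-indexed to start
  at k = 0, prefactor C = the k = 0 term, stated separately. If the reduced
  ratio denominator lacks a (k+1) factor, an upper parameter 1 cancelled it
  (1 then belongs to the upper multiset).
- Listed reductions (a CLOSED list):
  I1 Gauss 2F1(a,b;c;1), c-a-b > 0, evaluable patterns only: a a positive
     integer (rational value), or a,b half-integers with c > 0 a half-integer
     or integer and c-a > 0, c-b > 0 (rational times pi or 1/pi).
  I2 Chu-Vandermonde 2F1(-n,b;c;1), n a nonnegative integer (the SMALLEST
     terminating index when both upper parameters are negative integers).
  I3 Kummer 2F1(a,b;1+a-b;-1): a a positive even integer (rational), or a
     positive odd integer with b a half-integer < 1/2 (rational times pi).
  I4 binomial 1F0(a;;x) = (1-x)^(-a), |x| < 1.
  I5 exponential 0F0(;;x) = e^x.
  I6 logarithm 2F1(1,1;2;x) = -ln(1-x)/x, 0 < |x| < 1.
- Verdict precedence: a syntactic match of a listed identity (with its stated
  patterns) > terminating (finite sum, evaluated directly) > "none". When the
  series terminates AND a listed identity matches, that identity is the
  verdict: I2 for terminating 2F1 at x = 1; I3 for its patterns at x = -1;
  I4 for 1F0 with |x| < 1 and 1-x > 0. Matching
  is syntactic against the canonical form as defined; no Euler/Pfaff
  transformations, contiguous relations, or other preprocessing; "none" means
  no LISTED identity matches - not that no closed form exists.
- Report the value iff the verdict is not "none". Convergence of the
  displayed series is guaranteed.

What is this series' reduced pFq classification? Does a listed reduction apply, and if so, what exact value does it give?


Key step: from the first term 1/4: roots of the ratio polynomials (C = 1/4) are the negated parameters.
Step ratio: r(k) = (3/5) * (k-5) (k+2/7) / [(k-4/7) (k+1)] ; factor over Q: parameters, x = (3/5), and C = 1/4.

This is 1/4 * 2F1(-5, 2/7; -4/7; 3/5) in reduced canonical form. Verdict: terminating. (-5)_k vanishes past k = 5, leaving a 6-term sum, computed directly. Hence: 3097/25000.


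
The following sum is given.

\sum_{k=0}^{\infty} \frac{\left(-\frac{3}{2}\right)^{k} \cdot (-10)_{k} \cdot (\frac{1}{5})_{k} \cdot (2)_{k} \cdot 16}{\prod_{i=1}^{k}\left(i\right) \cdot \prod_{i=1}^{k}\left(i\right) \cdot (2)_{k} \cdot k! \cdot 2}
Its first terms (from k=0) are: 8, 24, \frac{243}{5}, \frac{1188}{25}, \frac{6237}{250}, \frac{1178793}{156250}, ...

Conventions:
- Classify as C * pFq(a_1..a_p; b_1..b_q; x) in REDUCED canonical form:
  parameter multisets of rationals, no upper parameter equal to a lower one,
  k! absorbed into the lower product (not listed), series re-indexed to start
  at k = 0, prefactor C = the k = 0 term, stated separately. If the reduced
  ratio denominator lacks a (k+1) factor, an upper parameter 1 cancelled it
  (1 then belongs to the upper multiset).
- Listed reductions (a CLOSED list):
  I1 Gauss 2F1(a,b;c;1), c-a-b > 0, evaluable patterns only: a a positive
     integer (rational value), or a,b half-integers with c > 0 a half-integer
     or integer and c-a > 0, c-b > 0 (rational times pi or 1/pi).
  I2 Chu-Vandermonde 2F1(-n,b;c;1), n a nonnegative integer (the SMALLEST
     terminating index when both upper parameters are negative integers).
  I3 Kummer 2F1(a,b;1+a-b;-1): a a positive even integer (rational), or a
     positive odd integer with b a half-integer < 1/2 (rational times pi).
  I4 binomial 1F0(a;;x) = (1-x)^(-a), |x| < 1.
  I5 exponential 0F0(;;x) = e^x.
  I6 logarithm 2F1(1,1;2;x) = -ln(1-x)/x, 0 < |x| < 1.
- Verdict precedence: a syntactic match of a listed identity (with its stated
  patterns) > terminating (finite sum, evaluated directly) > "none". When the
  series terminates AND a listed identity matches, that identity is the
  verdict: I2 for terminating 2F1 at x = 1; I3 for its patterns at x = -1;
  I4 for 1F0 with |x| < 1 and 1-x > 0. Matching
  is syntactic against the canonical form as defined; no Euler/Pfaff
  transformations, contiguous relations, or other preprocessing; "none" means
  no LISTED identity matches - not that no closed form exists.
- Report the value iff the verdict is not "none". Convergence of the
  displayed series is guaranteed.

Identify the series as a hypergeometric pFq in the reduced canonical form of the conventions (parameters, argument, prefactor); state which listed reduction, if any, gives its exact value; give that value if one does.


At argument -\frac{3}{2}: a 2F2 with upper {-10, \frac{1}{5}}, lower {1, 1}, scaled by C = 8. Verdict: terminating at k = 10: the factor (-10)_k kills every later term; summing the 11 survivors is exact. Exact value: \frac{113492286206772551}{700000000000000}.

Key observation: with t_0 = 8, the parameter 2 appears in both the upper and lower lists and cancels.
Consecutive-term ratio: r(k) = -\frac{3}{2} * (k-10) (k+\frac{1}{5}) / [(k+1) (k+1) (k+1)] - poly over poly, x = -\frac{3}{2} from leading terms; C = 8 at k = 0.


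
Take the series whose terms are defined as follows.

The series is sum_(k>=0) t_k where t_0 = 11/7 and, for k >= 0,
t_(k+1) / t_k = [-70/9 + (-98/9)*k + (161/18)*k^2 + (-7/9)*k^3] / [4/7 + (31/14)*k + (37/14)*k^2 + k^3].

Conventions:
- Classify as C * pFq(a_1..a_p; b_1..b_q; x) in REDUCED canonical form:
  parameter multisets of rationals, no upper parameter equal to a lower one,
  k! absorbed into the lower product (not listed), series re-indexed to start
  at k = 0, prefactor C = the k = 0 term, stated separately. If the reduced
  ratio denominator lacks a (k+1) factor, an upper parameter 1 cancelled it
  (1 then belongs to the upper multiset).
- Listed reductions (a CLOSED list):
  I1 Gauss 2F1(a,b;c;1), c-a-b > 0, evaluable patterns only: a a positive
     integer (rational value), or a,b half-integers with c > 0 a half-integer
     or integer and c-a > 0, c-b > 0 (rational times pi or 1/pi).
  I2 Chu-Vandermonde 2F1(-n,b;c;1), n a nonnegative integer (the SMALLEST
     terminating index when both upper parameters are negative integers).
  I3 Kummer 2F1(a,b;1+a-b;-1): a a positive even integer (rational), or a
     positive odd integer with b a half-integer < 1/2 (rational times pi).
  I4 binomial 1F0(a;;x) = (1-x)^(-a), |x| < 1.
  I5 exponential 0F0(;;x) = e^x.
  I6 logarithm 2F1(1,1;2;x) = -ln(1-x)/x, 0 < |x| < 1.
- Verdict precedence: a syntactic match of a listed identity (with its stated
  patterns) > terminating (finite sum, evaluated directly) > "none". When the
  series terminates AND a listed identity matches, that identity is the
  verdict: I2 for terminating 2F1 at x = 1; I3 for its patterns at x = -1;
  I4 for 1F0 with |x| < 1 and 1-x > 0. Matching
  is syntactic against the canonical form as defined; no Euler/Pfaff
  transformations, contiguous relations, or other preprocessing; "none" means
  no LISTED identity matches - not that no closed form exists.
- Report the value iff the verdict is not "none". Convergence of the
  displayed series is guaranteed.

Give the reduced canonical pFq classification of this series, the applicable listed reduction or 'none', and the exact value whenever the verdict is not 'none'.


Classification (C = 11/7): 2F1 with upper {-10, -2}, lower {8/7}, argument x = -7/9. Verdict: terminating. With -2 upstairs the series is a 3-term polynomial sum; evaluated term by term. Sum: 11429/756.

First insight: t_0 being 11/7, factor the ratio over Q (C = 11/7): negated roots = parameters.
Adjacent-term ratio: r(k) = (-7/9) * (k-10) (k-2) / [(k+8/7) (k+1)] - rational in k. x = (-7/9); t_0 = 11/7; negate the roots.


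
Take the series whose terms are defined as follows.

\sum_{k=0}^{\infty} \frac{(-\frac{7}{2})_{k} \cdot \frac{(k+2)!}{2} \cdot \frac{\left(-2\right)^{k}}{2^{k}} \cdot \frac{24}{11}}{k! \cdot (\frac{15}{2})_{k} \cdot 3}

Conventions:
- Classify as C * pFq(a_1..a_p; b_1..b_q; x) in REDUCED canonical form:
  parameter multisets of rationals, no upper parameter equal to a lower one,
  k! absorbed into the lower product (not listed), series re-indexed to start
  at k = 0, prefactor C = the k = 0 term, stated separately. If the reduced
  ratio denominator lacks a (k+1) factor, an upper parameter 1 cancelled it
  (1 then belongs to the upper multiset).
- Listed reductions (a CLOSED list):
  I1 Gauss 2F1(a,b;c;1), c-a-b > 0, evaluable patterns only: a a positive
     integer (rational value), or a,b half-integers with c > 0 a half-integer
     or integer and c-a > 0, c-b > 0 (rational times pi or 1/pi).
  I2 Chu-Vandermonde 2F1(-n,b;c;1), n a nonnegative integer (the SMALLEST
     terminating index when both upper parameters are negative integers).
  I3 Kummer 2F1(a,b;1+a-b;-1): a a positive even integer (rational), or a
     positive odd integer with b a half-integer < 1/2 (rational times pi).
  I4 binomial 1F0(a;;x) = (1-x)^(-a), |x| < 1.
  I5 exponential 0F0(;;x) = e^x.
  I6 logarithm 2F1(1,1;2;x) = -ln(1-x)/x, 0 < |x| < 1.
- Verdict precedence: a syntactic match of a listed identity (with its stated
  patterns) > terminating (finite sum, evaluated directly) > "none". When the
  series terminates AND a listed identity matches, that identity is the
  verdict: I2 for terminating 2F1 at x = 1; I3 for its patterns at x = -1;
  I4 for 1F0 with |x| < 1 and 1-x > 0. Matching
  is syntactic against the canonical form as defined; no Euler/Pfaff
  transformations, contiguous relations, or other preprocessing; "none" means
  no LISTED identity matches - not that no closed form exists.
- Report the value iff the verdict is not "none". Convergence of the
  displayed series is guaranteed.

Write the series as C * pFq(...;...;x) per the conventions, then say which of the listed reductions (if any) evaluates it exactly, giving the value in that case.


This is \frac{8}{11} * 2F1(-\frac{7}{2}, 3; \frac{15}{2}; -1) in reduced canonical form. Verdict: Kummer (I3) fires (x = -1; c = \frac{15}{2} equals 1+a-b for upper {-\frac{7}{2}, 3}: listed pattern). Its exact value is \frac{819}{1024} \cdot \pi.

First insight: t_0 being \frac{8}{11}, the two k-th powers (C = 8/11, x = -1) combine into one argument.
Adjacent-term ratio: r(k) = -1 * (k-\frac{7}{2}) (k+3) / [(k+\frac{15}{2}) (k+1)] - rational; roots negated = parameters, x = -1, C = \frac{8}{11}.


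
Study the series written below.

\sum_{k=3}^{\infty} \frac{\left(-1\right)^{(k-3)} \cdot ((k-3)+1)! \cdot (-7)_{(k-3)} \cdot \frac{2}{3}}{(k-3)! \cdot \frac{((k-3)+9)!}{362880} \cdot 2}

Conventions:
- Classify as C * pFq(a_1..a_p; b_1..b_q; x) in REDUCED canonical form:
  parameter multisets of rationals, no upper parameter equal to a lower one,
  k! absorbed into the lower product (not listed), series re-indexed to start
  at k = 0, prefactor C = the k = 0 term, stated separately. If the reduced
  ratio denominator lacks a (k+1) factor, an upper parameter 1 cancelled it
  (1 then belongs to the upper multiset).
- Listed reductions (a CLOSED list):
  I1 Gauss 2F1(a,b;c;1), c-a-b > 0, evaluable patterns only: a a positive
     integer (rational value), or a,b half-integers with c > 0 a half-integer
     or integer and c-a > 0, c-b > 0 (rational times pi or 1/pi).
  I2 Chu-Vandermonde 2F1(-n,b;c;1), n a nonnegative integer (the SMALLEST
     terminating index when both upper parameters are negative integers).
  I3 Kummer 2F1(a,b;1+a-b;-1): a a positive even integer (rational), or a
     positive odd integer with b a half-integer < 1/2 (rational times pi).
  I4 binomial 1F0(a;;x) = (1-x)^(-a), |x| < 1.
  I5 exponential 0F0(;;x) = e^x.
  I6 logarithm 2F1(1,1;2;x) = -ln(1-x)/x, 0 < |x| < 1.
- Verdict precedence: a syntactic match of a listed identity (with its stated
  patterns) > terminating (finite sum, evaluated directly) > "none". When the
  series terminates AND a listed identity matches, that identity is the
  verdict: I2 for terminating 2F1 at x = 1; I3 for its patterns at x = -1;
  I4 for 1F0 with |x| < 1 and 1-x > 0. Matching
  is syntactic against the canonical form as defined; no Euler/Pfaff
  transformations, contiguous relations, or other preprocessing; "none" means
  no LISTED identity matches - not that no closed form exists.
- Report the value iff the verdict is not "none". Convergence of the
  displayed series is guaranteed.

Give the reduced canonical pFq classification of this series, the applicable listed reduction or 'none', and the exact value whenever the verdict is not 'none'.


This is \frac{1}{3} * 2F1(-7, 2; 10; -1) in reduced canonical form. Verdict: Kummer (I3) applies (x = -1; c = 10 equals 1+a-b for upper {-7, 2}: listed pattern). Value: \frac{3}{2}.

Structural cue: t_0 being \frac{1}{3}, the factorial ratio (prefactor 1/3) (k+a-1)!/(a-1)! is a rising factorial (a)_k.
Adjacent-term ratio: r(k) = -1 * (k-7) (k+2) / [(k+10) (k+1)] - rational; roots negated = parameters, x = -1, C = \frac{1}{3}.


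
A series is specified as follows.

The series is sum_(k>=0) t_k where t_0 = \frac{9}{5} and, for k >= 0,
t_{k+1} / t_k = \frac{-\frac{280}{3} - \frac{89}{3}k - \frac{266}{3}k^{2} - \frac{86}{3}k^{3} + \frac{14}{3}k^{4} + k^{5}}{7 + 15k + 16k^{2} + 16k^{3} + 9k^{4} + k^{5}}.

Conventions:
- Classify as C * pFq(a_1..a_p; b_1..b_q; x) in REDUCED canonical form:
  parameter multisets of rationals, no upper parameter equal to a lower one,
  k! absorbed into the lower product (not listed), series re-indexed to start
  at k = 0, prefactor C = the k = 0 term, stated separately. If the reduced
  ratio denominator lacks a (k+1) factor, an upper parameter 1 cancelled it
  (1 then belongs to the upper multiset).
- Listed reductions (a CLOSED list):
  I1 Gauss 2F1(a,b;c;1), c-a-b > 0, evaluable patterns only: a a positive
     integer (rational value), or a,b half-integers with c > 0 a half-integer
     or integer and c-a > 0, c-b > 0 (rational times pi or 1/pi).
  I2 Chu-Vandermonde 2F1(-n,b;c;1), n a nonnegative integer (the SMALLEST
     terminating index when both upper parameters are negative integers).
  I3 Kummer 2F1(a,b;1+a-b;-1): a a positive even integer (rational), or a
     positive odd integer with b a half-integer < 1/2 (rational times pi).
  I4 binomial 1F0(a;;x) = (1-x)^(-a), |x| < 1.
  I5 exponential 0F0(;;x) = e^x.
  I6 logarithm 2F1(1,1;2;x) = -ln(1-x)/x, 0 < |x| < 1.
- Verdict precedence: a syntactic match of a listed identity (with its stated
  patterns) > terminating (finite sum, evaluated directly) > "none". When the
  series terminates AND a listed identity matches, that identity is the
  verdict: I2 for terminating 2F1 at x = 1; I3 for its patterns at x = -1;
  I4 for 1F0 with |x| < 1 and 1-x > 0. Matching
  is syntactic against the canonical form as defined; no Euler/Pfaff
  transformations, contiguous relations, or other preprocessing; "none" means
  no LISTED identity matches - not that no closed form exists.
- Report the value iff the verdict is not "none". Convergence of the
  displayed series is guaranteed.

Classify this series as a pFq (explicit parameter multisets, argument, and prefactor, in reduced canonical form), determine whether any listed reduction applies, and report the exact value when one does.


The series (x = 1) is 2F1: upper {-5, \frac{8}{3}}, lower {1}, prefactor \frac{9}{5}. Verdict (x = 1): Vandermonde's identity (I2) applies (terminating 2F1 at x = 1 with n = 5, b = 8/3, c = 1). Sum: \frac{7}{405}.

Key step: from the first term \frac{9}{5}: the parameter 7 appears in both the upper and lower lists and cancels (alongside the other common factor).
Adjacent-term ratio: r(k) = 1 * (k-5) (k+\frac{8}{3}) / [(k+1) (k+1)] - rational; roots negated = parameters, x = 1, C = \frac{9}{5}.


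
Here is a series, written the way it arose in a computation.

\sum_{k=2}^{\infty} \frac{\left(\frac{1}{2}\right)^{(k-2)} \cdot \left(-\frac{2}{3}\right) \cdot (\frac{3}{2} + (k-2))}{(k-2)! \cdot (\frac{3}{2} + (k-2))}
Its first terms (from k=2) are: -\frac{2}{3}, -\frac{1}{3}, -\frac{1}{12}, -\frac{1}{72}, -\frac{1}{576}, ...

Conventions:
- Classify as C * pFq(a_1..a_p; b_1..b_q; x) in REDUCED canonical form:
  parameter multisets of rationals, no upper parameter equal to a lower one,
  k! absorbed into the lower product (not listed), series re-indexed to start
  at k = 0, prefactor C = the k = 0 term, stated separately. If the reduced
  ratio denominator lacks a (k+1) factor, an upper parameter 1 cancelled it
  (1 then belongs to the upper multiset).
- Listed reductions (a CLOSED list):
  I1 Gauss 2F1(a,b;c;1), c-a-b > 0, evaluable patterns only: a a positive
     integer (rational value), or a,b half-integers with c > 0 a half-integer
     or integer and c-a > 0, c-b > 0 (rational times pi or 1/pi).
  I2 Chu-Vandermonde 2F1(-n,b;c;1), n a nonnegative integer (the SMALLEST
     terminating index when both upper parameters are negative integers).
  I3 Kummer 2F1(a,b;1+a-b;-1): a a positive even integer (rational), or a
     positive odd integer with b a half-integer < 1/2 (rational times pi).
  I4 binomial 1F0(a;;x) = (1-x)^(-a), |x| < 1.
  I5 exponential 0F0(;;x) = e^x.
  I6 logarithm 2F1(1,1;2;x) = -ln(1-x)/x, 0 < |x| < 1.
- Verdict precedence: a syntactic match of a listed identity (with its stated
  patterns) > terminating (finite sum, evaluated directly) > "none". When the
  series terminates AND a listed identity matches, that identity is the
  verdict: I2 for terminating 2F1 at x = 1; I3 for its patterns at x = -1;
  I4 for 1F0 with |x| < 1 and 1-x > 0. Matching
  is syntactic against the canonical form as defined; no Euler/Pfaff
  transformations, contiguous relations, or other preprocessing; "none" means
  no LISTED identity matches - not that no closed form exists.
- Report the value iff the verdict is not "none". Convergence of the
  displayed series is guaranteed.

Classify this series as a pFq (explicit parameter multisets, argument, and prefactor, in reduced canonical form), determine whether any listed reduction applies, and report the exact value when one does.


At argument \frac{1}{2}: a 0F0 with upper {-}, lower {-}, scaled by C = -\frac{2}{3}. Verdict at x = \frac{1}{2}: the exponential series (I5) matches (the 0F0 exponential series at x = \frac{1}{2}). Sum: \left(-\frac{2}{3}\right) \cdot e^{\frac{1}{2}}.

The tell: x = \frac{1}{2} and the factor k + 3/2 cancels (top and bottom), leaving C = -2/3.
Adjacent-term ratio: r(k) = \frac{1}{2} * 1 / [(k+1)] - poly over poly, x = \frac{1}{2} from leading terms; C = -\frac{2}{3} at k = 0.
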